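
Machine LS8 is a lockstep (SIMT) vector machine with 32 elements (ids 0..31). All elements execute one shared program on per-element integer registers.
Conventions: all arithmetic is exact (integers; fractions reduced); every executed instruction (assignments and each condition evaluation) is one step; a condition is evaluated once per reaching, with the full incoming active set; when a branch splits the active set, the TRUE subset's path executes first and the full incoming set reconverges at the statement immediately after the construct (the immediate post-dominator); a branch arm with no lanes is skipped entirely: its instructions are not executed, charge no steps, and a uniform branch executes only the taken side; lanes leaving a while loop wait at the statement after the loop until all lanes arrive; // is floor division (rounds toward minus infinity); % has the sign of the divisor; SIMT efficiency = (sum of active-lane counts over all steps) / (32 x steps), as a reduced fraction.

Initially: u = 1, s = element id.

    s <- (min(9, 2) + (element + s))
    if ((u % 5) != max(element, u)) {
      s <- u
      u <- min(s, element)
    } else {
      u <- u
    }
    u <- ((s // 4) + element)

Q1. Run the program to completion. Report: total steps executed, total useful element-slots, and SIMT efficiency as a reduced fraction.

Answer: 6 steps, 158 useful, 79/96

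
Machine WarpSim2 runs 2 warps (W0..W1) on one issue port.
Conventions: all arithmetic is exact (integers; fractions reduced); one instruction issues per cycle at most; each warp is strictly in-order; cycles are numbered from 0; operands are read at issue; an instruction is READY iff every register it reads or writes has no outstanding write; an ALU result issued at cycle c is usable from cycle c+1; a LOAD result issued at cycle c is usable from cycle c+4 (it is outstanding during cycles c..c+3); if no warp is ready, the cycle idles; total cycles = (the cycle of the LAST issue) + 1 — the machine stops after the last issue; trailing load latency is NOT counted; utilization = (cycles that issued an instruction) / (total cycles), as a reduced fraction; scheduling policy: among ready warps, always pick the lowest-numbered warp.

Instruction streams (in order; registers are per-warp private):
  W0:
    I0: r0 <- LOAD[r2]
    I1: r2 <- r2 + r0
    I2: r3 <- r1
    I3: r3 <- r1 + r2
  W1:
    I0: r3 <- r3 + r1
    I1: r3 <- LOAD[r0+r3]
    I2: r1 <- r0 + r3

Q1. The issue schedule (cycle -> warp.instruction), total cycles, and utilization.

cycle 0: W0.I0
cycle 1: W1.I0
cycle 2: W1.I1
cycle 3: idle
cycle 4: W0.I1
cycle 5: W0.I2
cycle 6: W0.I3
cycle 7: W1.I2

Answer: 8 cycles, utilization 7/8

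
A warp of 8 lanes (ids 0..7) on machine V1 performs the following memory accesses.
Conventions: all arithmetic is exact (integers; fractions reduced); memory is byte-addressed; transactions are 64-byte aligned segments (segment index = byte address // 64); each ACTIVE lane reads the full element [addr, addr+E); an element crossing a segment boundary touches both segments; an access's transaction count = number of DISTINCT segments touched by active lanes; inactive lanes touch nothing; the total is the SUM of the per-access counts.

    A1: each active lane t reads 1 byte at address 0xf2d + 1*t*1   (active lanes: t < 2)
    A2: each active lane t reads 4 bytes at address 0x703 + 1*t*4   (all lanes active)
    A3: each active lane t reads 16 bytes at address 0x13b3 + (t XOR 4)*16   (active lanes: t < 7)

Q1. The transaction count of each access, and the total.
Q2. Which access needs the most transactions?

A1: 1 transaction
A2: 1 transaction
A3: 3 transactions

Answer: 1,1,3; total 5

Answer: A3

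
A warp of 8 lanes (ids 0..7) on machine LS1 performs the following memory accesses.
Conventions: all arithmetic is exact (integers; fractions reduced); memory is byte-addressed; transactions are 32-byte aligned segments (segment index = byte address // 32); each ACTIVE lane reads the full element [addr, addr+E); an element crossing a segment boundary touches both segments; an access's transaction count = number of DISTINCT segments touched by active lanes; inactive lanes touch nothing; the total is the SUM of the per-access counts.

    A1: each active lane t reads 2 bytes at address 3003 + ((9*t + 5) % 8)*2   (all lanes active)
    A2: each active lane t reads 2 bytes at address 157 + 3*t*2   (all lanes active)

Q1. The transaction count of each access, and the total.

A1: 2 transactions
A2: 3 transactions

Answer: 2,3; total 5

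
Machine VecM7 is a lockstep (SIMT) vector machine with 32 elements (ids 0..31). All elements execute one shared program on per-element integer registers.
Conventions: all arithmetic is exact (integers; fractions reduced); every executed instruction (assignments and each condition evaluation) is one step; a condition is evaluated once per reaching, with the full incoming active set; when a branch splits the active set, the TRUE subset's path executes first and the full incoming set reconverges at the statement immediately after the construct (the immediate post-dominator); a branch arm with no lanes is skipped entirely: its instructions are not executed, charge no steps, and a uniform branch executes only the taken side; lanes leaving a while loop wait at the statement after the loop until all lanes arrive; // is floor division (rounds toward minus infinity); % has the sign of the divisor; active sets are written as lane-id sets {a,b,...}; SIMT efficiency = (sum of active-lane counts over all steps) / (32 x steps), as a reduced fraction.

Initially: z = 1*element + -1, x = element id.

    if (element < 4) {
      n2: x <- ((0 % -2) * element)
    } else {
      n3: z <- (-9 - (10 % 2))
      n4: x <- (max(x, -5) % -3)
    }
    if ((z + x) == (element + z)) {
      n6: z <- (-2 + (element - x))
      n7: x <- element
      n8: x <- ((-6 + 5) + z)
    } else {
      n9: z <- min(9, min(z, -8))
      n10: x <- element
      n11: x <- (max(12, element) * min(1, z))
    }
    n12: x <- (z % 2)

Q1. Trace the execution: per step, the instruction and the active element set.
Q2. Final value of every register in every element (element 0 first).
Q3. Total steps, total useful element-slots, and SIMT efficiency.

step 0: eval (element < 4)           {0,1,2,3,4,5,6,7,8,9,10,11,12,13,14,15,16,17,18,19,20,21,22,23,24,25,26,27,28,29,30,31}
step 1: x <- ((0 % -2) * element)    {0,1,2,3}
step 2: z <- (-9 - (10 % 2))         {4,5,6,7,8,9,10,11,12,13,14,15,16,17,18,19,20,21,22,23,24,25,26,27,28,29,30,31}
step 3: x <- (max(x, -5) % -3)       {4,5,6,7,8,9,10,11,12,13,14,15,16,17,18,19,20,21,22,23,24,25,26,27,28,29,30,31}
step 4: eval ((z + x) == (element + z)) {0,1,2,3,4,5,6,7,8,9,10,11,12,13,14,15,16,17,18,19,20,21,22,23,24,25,26,27,28,29,30,31}
step 5: z <- (-2 + (element - x))    {0}
step 6: x <- element                 {0}
step 7: x <- ((-6 + 5) + z)          {0}
step 8: z <- min(9, min(z, -8))      {1,2,3,4,5,6,7,8,9,10,11,12,13,14,15,16,17,18,19,20,21,22,23,24,25,26,27,28,29,30,31}
step 9: x <- element                 {1,2,3,4,5,6,7,8,9,10,11,12,13,14,15,16,17,18,19,20,21,22,23,24,25,26,27,28,29,30,31}
step 10: x <- (max(12, element) * min(1, z)) {1,2,3,4,5,6,7,8,9,10,11,12,13,14,15,16,17,18,19,20,21,22,23,24,25,26,27,28,29,30,31}
step 11: x <- (z % 2)                 {0,1,2,3,4,5,6,7,8,9,10,11,12,13,14,15,16,17,18,19,20,21,22,23,24,25,26,27,28,29,30,31}

Answer: 12 steps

z: -2,-8,-8,-8,-9,-9,-9,-9,-9,-9,-9,-9,-9,-9,-9,-9,-9,-9,-9,-9,-9,-9,-9,-9,-9,-9,-9,-9,-9,-9,-9,-9
x: 0,0,0,0,1,1,1,1,1,1,1,1,1,1,1,1,1,1,1,1,1,1,1,1,1,1,1,1,1,1,1,1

steps = 12; useful = 252; efficiency = 252/384 = 21/32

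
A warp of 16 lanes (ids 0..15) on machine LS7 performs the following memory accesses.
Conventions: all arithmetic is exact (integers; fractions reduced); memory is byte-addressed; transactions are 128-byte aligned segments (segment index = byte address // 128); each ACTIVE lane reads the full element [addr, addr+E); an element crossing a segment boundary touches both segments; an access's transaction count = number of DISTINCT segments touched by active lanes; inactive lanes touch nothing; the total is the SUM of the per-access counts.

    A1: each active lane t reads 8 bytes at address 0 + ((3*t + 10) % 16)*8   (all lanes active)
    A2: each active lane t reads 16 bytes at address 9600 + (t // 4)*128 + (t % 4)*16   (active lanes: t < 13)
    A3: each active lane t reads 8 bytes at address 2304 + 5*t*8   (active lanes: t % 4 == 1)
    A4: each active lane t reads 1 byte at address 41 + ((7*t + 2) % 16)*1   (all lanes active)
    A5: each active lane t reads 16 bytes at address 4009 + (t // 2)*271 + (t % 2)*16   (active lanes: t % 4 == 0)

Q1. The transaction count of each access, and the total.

A1: 1 transaction
A2: 4 transactions
A3: 4 transactions
A4: 1 transaction
A5: 4 transactions

Answer: 1,4,4,1,4; total 14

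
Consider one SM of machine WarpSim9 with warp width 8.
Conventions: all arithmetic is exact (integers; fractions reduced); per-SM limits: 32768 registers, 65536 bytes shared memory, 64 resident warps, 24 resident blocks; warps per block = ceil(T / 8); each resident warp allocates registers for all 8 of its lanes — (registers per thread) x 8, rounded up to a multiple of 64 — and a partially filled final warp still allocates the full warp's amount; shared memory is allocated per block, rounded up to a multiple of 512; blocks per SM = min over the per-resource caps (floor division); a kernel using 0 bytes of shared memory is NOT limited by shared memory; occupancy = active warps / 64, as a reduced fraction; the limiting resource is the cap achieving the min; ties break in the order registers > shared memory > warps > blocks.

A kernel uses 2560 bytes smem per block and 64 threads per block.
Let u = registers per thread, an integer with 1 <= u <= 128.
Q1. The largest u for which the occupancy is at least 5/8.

Answer: u = 96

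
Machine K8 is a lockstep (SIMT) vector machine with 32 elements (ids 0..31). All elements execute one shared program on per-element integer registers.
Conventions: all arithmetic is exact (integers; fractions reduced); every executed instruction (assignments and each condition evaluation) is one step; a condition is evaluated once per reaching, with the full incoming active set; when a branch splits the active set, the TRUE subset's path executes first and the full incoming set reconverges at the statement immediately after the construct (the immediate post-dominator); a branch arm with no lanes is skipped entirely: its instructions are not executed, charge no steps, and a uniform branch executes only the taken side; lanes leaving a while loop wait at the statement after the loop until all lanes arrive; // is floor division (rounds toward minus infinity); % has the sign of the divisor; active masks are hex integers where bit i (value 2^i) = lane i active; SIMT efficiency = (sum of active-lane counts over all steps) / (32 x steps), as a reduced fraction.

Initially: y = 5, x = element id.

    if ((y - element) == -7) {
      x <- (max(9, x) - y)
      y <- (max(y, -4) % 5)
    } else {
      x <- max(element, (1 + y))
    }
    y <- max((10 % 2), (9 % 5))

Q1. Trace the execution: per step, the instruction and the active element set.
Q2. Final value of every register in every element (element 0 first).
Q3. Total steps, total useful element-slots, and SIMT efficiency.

step 0: eval ((y - element) == -7)   0xffffffff
step 1: x <- (max(9, x) - y)         0x00001000
step 2: y <- (max(y, -4) % 5)        0x00001000
step 3: x <- max(element, (1 + y))   0xffffefff
step 4: y <- max((10 % 2), (9 % 5))  0xffffffff

Answer: 5 steps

y: 4,4,4,4,4,4,4,4,4,4,4,4,4,4,4,4,4,4,4,4,4,4,4,4,4,4,4,4,4,4,4,4
x: 6,6,6,6,6,6,6,7,8,9,10,11,7,13,14,15,16,17,18,19,20,21,22,23,24,25,26,27,28,29,30,31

steps = 5; useful = 97; efficiency = 97/160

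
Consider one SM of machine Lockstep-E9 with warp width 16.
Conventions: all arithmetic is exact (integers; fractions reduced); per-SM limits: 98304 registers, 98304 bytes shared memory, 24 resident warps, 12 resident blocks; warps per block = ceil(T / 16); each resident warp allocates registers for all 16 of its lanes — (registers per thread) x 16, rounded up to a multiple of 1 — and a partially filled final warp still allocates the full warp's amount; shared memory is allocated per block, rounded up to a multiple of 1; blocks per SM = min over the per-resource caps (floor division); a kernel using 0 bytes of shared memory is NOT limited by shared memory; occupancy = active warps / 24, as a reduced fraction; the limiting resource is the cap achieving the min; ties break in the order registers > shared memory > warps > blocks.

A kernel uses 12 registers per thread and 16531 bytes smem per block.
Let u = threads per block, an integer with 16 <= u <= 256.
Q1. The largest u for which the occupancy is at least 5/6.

Answer: u = 192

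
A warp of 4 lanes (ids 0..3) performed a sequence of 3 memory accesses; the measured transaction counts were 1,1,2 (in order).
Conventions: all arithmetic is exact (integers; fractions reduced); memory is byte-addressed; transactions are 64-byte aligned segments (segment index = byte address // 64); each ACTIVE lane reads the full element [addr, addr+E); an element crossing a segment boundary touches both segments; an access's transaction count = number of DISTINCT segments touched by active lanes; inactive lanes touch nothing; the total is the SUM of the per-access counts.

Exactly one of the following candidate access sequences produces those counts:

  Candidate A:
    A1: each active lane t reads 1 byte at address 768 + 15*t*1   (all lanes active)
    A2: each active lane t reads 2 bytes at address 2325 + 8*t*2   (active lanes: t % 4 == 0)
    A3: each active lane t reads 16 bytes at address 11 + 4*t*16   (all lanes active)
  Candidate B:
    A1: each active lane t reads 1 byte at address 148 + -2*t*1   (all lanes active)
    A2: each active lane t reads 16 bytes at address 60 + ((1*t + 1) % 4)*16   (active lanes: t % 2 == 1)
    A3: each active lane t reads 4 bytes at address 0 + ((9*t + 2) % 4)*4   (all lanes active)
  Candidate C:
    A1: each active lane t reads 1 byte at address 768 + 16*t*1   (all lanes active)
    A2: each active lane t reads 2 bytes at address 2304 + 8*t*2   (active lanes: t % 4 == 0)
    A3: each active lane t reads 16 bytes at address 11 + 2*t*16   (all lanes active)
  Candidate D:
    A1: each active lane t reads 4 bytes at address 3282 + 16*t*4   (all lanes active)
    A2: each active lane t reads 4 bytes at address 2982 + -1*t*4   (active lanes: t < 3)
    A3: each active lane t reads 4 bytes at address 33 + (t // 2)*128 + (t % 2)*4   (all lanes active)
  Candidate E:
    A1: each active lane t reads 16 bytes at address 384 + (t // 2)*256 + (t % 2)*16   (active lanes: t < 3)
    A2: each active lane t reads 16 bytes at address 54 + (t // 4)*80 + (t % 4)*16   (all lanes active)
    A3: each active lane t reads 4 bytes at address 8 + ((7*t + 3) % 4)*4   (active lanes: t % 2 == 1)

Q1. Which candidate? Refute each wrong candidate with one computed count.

A: A3 gives 4 transactions, not 2
B: A2 gives 2 transactions, not 1
D: A1 gives 4 transactions, not 1
E: A1 gives 2 transactions, not 1
C: all counts match (1,1,2)

Answer: C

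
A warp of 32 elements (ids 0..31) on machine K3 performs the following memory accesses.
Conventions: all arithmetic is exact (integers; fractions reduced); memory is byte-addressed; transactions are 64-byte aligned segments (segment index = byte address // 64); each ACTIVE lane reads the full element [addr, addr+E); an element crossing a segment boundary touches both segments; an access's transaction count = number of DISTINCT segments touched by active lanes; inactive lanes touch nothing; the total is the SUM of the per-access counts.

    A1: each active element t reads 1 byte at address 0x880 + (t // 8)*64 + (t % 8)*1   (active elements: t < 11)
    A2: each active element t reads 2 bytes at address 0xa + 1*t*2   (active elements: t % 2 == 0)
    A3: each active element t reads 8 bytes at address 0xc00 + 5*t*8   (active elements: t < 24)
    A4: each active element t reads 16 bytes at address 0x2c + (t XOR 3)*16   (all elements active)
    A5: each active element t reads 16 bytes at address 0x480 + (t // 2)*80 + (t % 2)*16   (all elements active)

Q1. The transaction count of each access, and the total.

A1: 2 transactions
A2: 2 transactions
A3: 15 transactions
A4: 9 transactions
A5: 20 transactions

Answer: 2,2,15,9,20; total 48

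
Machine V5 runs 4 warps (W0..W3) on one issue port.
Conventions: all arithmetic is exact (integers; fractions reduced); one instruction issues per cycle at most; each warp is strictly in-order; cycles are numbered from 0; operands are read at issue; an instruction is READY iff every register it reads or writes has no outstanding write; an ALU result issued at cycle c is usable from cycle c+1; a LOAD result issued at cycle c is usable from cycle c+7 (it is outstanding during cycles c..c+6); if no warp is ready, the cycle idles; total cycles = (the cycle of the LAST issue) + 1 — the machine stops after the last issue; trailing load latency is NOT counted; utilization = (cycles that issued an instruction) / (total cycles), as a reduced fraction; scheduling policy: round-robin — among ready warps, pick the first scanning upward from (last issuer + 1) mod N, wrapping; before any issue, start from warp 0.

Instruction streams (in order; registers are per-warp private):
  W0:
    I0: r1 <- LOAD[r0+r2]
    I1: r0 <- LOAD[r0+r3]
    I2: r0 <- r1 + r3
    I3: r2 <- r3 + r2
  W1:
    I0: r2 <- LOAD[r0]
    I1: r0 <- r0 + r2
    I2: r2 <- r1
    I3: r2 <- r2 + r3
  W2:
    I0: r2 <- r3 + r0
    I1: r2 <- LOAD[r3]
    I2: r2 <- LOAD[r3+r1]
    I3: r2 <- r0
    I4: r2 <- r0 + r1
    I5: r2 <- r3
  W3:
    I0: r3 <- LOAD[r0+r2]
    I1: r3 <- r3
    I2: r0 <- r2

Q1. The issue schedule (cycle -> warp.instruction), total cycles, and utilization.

cycle 0: W0.I0
cycle 1: W1.I0
cycle 2: W2.I0
cycle 3: W3.I0
cycle 4: W0.I1
cycle 5: W2.I1
cycle 6: idle
cycle 7: idle
cycle 8: W1.I1
cycle 9: W1.I2
cycle 10: W3.I1
cycle 11: W0.I2
cycle 12: W1.I3
cycle 13: W2.I2
cycle 14: W3.I2
cycle 15: W0.I3
cycle 16: idle
cycle 17: idle
cycle 18: idle
cycle 19: idle
cycle 20: W2.I3
cycle 21: W2.I4
cycle 22: W2.I5

Answer: 23 cycles, utilization 17/23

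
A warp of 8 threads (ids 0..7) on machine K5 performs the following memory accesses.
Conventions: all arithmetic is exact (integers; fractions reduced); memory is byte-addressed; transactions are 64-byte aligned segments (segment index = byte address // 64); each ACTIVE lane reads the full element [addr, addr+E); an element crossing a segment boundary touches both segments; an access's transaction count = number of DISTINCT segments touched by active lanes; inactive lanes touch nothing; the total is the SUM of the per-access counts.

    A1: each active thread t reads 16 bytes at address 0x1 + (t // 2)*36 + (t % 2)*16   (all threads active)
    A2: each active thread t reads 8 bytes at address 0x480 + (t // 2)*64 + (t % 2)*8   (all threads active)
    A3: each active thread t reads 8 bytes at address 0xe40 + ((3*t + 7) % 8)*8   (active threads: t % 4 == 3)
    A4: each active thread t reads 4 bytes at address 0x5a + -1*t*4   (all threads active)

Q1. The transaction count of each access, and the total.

A1: 3 transactions
A2: 4 transactions
A3: 1 transaction
A4: 2 transactions

Answer: 3,4,1,2; total 10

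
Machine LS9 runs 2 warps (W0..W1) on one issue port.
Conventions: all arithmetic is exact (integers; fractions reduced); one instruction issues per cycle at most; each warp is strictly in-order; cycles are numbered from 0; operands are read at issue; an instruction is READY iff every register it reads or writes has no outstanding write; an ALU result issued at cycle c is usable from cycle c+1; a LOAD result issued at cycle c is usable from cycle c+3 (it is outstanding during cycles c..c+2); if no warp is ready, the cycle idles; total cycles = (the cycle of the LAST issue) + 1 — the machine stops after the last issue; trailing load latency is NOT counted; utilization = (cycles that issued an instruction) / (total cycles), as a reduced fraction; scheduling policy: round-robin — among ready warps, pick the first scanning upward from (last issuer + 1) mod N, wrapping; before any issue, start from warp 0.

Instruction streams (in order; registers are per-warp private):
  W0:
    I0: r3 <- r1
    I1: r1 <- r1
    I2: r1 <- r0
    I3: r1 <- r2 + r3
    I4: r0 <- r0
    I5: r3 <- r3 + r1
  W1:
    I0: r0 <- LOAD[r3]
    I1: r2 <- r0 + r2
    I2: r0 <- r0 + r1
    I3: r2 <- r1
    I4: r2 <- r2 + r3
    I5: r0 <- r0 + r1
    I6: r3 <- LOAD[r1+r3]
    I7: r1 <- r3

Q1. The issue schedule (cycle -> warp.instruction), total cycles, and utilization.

cycle 0: W0.I0
cycle 1: W1.I0
cycle 2: W0.I1
cycle 3: W0.I2
cycle 4: W1.I1
cycle 5: W0.I3
cycle 6: W1.I2
cycle 7: W0.I4
cycle 8: W1.I3
cycle 9: W0.I5
cycle 10: W1.I4
cycle 11: W1.I5
cycle 12: W1.I6
cycle 13: idle
cycle 14: idle
cycle 15: W1.I7

Answer: 16 cycles, utilization 7/8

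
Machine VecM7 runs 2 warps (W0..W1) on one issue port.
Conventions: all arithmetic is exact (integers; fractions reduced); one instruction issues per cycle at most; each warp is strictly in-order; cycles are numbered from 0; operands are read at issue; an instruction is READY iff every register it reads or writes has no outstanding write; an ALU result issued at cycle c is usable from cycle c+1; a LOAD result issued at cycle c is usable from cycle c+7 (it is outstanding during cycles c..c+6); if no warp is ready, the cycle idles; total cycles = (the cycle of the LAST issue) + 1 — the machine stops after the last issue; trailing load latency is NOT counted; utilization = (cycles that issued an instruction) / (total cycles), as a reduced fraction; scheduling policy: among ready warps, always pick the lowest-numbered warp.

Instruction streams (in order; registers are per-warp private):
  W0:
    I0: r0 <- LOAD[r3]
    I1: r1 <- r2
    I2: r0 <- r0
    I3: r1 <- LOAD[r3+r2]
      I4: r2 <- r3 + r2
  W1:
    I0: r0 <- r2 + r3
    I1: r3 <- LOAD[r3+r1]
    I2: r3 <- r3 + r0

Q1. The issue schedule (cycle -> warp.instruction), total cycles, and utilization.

cycle 0: W0.I0
cycle 1: W0.I1
cycle 2: W1.I0
cycle 3: W1.I1
cycle 4: idle
cycle 5: idle
cycle 6: idle
cycle 7: W0.I2
cycle 8: W0.I3
cycle 9: W0.I4
cycle 10: W1.I2

Answer: 11 cycles, utilization 8/11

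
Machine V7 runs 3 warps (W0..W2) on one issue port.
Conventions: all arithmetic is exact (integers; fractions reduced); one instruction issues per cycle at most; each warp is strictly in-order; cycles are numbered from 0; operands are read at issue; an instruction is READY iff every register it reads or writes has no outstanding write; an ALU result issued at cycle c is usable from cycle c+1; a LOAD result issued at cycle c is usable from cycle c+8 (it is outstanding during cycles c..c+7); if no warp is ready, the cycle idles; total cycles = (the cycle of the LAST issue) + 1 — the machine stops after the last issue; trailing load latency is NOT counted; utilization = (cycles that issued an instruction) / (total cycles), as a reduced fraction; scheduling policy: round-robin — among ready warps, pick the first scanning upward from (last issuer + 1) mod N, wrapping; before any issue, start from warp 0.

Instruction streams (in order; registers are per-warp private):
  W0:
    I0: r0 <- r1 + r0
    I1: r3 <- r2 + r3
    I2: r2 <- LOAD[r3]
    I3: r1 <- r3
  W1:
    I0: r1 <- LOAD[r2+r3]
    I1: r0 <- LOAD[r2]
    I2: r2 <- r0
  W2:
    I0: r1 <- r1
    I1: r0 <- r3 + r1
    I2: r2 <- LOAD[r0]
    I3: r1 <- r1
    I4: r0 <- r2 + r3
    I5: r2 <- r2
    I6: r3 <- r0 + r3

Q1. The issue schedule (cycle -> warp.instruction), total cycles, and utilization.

cycle 0: W0.I0
cycle 1: W1.I0
cycle 2: W2.I0
cycle 3: W0.I1
cycle 4: W1.I1
cycle 5: W2.I1
cycle 6: W0.I2
cycle 7: W2.I2
cycle 8: W0.I3
cycle 9: W2.I3
cycle 10: idle
cycle 11: idle
cycle 12: W1.I2
cycle 13: idle
cycle 14: idle
cycle 15: W2.I4
cycle 16: W2.I5
cycle 17: W2.I6

Answer: 18 cycles, utilization 7/9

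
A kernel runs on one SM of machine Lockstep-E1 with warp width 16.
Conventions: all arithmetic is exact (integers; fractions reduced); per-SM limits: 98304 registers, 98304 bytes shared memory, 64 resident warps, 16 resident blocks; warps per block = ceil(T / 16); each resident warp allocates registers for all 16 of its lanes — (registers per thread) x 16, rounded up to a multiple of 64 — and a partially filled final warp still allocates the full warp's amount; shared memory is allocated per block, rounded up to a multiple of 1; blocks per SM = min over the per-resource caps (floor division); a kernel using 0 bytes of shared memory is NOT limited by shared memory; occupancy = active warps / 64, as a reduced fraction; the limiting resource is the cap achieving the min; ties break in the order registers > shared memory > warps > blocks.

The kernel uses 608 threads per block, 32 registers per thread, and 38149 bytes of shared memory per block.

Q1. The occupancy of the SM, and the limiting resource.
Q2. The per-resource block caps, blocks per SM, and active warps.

Answer: occupancy 19/32, limited by warps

registers: 5 blocks
shared memory: 2 blocks
warps: 1 block
blocks: 16 blocks

Answer: 1 block, 38 active warps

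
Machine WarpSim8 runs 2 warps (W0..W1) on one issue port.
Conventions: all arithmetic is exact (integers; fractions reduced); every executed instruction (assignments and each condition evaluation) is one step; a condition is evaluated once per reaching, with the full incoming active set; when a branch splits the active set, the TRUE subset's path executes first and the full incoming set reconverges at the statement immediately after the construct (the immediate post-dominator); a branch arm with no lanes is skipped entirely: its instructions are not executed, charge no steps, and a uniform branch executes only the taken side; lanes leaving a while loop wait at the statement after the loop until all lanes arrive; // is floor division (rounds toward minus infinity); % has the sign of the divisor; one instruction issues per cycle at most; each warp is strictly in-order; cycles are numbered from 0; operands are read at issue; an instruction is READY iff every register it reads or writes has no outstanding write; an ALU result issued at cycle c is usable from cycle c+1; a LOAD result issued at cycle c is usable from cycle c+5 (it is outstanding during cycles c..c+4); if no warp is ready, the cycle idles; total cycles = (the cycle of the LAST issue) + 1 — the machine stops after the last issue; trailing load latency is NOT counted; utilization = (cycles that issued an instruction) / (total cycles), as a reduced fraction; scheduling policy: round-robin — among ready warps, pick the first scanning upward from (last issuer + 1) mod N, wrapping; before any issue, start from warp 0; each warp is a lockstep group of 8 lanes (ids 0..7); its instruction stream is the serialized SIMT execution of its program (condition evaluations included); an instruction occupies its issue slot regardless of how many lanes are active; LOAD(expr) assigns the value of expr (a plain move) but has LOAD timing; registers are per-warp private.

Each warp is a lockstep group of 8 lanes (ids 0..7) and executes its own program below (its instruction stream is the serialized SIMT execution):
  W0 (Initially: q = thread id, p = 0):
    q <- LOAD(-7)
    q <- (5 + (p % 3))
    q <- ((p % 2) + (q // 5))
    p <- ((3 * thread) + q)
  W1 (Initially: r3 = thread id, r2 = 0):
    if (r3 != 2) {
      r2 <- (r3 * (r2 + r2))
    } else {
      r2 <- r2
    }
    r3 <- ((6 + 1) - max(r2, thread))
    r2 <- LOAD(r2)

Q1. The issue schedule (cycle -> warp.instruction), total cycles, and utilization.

cycle 0: W0.I0
cycle 1: W1.I0
cycle 2: W1.I1
cycle 3: W1.I2
cycle 4: W1.I3
cycle 5: W0.I1
cycle 6: W1.I4
cycle 7: W0.I2
cycle 8: W0.I3

Answer: 9 cycles, utilization 1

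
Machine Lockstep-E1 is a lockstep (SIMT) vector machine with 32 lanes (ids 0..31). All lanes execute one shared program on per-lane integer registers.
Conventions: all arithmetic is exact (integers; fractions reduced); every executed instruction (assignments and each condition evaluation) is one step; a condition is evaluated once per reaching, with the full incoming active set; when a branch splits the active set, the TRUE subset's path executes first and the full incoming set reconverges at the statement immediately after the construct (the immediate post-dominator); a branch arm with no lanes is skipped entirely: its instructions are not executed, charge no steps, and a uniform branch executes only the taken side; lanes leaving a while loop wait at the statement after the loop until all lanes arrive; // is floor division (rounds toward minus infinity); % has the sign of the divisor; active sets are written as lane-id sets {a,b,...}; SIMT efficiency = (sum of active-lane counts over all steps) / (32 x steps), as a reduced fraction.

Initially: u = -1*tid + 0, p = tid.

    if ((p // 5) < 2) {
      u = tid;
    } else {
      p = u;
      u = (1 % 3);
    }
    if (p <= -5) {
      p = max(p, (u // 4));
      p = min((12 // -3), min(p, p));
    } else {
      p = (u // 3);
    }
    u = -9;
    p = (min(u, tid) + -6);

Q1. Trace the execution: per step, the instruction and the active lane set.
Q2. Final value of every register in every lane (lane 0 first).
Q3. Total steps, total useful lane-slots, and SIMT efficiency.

step 0: eval ((p // 5) < 2)          {0,1,2,3,4,5,6,7,8,9,10,11,12,13,14,15,16,17,18,19,20,21,22,23,24,25,26,27,28,29,30,31}
step 1: u <- tid                     {0,1,2,3,4,5,6,7,8,9}
step 2: p <- u                       {10,11,12,13,14,15,16,17,18,19,20,21,22,23,24,25,26,27,28,29,30,31}
step 3: u <- (1 % 3)                 {10,11,12,13,14,15,16,17,18,19,20,21,22,23,24,25,26,27,28,29,30,31}
step 4: eval (p <= -5)               {0,1,2,3,4,5,6,7,8,9,10,11,12,13,14,15,16,17,18,19,20,21,22,23,24,25,26,27,28,29,30,31}
step 5: p <- max(p, (u // 4))        {10,11,12,13,14,15,16,17,18,19,20,21,22,23,24,25,26,27,28,29,30,31}
step 6: p <- min((12 // -3), min(p, p)) {10,11,12,13,14,15,16,17,18,19,20,21,22,23,24,25,26,27,28,29,30,31}
step 7: p <- (u // 3)                {0,1,2,3,4,5,6,7,8,9}
step 8: u <- -9                      {0,1,2,3,4,5,6,7,8,9,10,11,12,13,14,15,16,17,18,19,20,21,22,23,24,25,26,27,28,29,30,31}
step 9: p <- (min(u, tid) + -6)      {0,1,2,3,4,5,6,7,8,9,10,11,12,13,14,15,16,17,18,19,20,21,22,23,24,25,26,27,28,29,30,31}

Answer: 10 steps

u: -9,-9,-9,-9,-9,-9,-9,-9,-9,-9,-9,-9,-9,-9,-9,-9,-9,-9,-9,-9,-9,-9,-9,-9,-9,-9,-9,-9,-9,-9,-9,-9
p: -15,-15,-15,-15,-15,-15,-15,-15,-15,-15,-15,-15,-15,-15,-15,-15,-15,-15,-15,-15,-15,-15,-15,-15,-15,-15,-15,-15,-15,-15,-15,-15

steps = 10; useful = 236; efficiency = 236/320 = 59/80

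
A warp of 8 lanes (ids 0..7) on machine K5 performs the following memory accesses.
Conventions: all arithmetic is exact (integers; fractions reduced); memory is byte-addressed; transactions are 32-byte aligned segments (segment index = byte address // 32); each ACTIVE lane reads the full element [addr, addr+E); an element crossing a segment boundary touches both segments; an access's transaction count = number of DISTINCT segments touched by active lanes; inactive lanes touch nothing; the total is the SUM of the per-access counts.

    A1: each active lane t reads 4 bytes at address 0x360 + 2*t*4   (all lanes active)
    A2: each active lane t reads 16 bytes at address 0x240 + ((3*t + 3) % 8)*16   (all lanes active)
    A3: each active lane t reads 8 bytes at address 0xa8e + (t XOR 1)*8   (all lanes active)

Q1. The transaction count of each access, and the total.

A1: 2 transactions
A2: 4 transactions
A3: 3 transactions

Answer: 2,4,3; total 9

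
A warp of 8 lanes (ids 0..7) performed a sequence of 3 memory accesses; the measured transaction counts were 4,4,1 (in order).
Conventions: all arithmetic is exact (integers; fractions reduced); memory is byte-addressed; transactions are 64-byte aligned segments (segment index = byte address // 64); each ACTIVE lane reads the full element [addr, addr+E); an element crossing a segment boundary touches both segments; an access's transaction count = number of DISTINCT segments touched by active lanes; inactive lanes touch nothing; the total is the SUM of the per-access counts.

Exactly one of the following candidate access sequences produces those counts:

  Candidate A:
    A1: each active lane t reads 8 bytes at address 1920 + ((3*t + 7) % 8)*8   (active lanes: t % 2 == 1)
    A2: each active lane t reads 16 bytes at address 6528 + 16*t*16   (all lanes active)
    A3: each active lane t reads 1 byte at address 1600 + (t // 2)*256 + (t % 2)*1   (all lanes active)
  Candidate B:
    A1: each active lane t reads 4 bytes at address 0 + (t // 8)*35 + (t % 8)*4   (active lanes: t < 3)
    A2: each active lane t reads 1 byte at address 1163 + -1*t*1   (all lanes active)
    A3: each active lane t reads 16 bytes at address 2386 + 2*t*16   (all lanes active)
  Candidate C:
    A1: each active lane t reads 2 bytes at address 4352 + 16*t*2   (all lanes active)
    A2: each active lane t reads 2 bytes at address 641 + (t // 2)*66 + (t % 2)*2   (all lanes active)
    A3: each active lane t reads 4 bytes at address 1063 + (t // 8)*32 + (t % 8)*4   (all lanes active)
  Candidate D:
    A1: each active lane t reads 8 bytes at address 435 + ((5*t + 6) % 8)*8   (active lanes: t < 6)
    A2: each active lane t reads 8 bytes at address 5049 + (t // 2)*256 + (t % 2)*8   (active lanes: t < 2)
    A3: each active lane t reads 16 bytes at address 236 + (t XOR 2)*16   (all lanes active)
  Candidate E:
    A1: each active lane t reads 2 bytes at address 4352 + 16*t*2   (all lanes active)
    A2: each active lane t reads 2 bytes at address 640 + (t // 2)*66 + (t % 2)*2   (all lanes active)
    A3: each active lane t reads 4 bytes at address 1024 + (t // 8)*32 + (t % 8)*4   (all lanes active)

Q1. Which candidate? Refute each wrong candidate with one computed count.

A: A1 gives 1 transaction, not 4
B: A1 gives 1 transaction, not 4
C: A3 gives 2 transactions, not 1
D: A1 gives 2 transactions, not 4
E: all counts match (4,4,1)

Answer: E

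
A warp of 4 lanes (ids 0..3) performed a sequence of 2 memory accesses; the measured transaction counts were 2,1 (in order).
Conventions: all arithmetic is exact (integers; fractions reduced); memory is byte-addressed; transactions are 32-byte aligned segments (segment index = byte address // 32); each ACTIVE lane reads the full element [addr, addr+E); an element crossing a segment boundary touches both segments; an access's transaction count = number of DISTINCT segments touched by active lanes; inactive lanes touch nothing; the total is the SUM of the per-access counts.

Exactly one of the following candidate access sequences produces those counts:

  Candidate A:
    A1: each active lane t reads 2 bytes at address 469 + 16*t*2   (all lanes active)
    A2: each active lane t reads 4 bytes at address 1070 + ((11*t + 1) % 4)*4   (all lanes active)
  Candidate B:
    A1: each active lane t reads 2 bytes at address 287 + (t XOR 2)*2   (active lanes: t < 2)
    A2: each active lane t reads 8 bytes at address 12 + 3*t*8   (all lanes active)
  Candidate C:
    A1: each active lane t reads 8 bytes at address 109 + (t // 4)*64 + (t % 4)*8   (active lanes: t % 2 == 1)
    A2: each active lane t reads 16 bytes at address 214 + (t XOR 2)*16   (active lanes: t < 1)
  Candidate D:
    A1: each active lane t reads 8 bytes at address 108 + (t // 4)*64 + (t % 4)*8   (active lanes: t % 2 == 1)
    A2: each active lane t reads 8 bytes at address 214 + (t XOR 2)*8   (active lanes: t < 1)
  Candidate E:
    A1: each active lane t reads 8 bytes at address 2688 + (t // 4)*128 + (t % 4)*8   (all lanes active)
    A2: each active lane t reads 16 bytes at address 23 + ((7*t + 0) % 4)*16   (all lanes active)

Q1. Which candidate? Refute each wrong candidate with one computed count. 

A: A1 gives 4 transactions, not 2
B: A1 gives 1 transaction, not 2
C: A2 gives 2 transactions, not 1
E: A1 gives 1 transaction, not 2
D: all counts match (2,1)

Answer: D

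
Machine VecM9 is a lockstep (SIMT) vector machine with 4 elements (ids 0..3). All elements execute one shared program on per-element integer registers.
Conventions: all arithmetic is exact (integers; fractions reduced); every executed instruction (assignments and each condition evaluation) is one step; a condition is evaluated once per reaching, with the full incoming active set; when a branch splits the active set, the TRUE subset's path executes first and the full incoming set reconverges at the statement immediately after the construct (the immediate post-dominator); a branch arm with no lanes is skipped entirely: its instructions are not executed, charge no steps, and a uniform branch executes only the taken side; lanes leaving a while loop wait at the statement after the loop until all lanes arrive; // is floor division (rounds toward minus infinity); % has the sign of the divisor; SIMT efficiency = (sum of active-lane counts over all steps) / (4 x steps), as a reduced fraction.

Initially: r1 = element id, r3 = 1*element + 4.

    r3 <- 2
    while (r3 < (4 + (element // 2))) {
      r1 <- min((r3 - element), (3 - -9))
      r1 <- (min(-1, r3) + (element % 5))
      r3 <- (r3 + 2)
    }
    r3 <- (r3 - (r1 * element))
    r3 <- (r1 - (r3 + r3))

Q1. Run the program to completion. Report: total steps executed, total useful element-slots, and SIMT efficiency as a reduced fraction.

Answer: 12 steps, 40 useful, 5/6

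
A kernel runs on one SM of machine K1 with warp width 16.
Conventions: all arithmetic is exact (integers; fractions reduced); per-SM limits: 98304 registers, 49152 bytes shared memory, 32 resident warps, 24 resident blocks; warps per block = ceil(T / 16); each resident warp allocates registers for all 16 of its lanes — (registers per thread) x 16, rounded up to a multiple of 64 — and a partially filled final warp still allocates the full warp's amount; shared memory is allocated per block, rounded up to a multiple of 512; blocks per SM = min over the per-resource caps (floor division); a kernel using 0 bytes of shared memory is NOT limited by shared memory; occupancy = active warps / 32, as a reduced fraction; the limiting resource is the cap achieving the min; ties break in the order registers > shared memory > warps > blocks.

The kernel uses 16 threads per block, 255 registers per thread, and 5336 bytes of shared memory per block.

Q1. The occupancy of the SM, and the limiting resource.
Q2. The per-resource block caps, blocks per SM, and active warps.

Answer: occupancy 1/4, limited by shared memory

registers: 24 blocks
shared memory: 8 blocks
warps: 32 blocks
blocks: 24 blocks

Answer: 8 blocks, 8 active warps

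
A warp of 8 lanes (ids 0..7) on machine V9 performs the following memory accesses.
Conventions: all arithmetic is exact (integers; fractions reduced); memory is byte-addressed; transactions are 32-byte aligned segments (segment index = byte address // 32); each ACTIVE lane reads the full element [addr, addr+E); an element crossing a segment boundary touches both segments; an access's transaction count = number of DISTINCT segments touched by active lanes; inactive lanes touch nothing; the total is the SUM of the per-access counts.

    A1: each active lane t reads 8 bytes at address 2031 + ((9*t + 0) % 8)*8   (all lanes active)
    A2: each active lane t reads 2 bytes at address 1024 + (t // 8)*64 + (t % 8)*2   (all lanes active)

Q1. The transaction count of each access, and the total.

A1: 3 transactions
A2: 1 transaction

Answer: 3,1; total 4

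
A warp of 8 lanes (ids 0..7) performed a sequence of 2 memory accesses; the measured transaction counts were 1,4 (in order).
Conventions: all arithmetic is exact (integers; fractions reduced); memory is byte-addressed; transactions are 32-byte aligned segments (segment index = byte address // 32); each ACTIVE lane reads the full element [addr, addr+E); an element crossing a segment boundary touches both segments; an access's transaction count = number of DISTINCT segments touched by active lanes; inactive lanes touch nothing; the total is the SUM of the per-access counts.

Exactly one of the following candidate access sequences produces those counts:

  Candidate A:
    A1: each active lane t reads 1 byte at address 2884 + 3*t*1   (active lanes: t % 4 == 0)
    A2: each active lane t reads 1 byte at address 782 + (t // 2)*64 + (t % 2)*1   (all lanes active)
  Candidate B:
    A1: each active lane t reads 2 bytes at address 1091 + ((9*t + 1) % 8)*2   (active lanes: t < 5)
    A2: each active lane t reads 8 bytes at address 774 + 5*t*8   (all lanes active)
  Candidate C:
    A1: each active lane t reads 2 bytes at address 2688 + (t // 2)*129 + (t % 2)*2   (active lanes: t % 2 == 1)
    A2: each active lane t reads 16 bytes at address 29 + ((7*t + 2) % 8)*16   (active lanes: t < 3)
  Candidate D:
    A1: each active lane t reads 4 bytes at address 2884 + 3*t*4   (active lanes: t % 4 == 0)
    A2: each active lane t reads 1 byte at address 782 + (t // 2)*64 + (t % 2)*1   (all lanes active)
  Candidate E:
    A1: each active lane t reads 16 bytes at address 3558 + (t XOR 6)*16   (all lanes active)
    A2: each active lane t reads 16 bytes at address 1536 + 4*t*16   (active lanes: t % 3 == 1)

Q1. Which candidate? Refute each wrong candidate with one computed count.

B: A2 gives 10 transactions, not 4
C: A1 gives 4 transactions, not 1
D: A1 gives 2 transactions, not 1
E: A1 gives 5 transactions, not 1
A: all counts match (1,4)

Answer: A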